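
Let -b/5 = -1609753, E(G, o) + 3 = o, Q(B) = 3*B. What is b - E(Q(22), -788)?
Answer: 8049556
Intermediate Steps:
E(G, o) = -3 + o
b = 8048765 (b = -5*(-1609753) = 8048765)
b - E(Q(22), -788) = 8048765 - (-3 - 788) = 8048765 - 1*(-791) = 8048765 + 791 = 8049556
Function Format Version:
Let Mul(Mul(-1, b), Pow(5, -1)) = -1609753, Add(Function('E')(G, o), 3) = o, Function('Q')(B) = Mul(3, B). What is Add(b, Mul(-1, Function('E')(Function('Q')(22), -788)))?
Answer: 8049556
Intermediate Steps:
Function('E')(G, o) = Add(-3, o)
b = 8048765 (b = Mul(-5, -1609753) = 8048765)
Add(b, Mul(-1, Function('E')(Function('Q')(22), -788))) = Add(8048765, Mul(-1, Add(-3, -788))) = Add(8048765, Mul(-1, -791)) = Add(8048765, 791) = 8049556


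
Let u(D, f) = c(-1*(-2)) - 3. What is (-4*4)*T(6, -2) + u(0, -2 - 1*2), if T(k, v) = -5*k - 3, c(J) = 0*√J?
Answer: 525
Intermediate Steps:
c(J) = 0
T(k, v) = -3 - 5*k
u(D, f) = -3 (u(D, f) = 0 - 3 = -3)
(-4*4)*T(6, -2) + u(0, -2 - 1*2) = (-4*4)*(-3 - 5*6) - 3 = -16*(-3 - 30) - 3 = -16*(-33) - 3 = 528 - 3 = 525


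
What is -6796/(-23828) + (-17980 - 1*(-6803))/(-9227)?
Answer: 82258062/54965239 ≈ 1.4965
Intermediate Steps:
-6796/(-23828) + (-17980 - 1*(-6803))/(-9227) = -6796*(-1/23828) + (-17980 + 6803)*(-1/9227) = 1699/5957 - 11177*(-1/9227) = 1699/5957 + 11177/9227 = 82258062/54965239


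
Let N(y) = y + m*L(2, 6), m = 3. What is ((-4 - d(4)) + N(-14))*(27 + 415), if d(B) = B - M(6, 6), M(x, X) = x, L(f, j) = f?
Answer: -4420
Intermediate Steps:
N(y) = 6 + y (N(y) = y + 3*2 = y + 6 = 6 + y)
d(B) = -6 + B (d(B) = B - 1*6 = B - 6 = -6 + B)
((-4 - d(4)) + N(-14))*(27 + 415) = ((-4 - (-6 + 4)) + (6 - 14))*(27 + 415) = ((-4 - 1*(-2)) - 8)*442 = ((-4 + 2) - 8)*442 = (-2 - 8)*442 = -10*442 = -4420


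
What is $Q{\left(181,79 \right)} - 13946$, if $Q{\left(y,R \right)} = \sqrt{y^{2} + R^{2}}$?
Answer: $-13946 + \sqrt{39002} \approx -13749.0$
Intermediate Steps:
$Q{\left(y,R \right)} = \sqrt{R^{2} + y^{2}}$
$Q{\left(181,79 \right)} - 13946 = \sqrt{79^{2} + 181^{2}} - 13946 = \sqrt{6241 + 32761} - 13946 = \sqrt{39002} - 13946 = -13946 + \sqrt{39002}$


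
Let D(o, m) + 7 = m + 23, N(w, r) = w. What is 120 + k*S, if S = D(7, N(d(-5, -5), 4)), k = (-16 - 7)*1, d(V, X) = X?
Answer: -133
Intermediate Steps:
D(o, m) = 16 + m (D(o, m) = -7 + (m + 23) = -7 + (23 + m) = 16 + m)
k = -23 (k = -23*1 = -23)
S = 11 (S = 16 - 5 = 11)
120 + k*S = 120 - 23*11 = 120 - 253 = -133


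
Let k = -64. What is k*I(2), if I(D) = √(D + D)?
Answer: -128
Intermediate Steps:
I(D) = √2*√D (I(D) = √(2*D) = √2*√D)
k*I(2) = -64*√2*√2 = -64*2 = -128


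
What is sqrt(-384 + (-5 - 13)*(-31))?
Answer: sqrt(174) ≈ 13.191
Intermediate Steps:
sqrt(-384 + (-5 - 13)*(-31)) = sqrt(-384 - 18*(-31)) = sqrt(-384 + 558) = sqrt(174)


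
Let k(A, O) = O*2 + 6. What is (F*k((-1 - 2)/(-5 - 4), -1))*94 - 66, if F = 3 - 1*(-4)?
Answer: 2566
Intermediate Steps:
F = 7 (F = 3 + 4 = 7)
k(A, O) = 6 + 2*O (k(A, O) = 2*O + 6 = 6 + 2*O)
(F*k((-1 - 2)/(-5 - 4), -1))*94 - 66 = (7*(6 + 2*(-1)))*94 - 66 = (7*(6 - 2))*94 - 66 = (7*4)*94 - 66 = 28*94 - 66 = 2632 - 66 = 2566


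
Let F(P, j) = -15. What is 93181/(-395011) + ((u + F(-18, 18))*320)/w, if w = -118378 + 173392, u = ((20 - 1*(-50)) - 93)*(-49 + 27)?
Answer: 28468934393/10865567577 ≈ 2.6201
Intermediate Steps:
u = 506 (u = ((20 + 50) - 93)*(-22) = (70 - 93)*(-22) = -23*(-22) = 506)
w = 55014
93181/(-395011) + ((u + F(-18, 18))*320)/w = 93181/(-395011) + ((506 - 15)*320)/55014 = 93181*(-1/395011) + (491*320)*(1/55014) = -93181/395011 + 157120*(1/55014) = -93181/395011 + 78560/27507 = 28468934393/10865567577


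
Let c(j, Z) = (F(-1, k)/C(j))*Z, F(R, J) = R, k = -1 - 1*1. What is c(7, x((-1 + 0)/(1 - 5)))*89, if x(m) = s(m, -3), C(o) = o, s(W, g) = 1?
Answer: -89/7 ≈ -12.714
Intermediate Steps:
k = -2 (k = -1 - 1 = -2)
x(m) = 1
c(j, Z) = -Z/j (c(j, Z) = (-1/j)*Z = -Z/j)
c(7, x((-1 + 0)/(1 - 5)))*89 = -1*1/7*89 = -1*1*⅐*89 = -⅐*89 = -89/7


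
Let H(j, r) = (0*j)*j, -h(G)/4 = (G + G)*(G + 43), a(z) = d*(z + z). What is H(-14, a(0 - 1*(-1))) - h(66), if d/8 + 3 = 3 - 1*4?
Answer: 57552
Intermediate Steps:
d = -32 (d = -24 + 8*(3 - 1*4) = -24 + 8*(3 - 4) = -24 + 8*(-1) = -24 - 8 = -32)
a(z) = -64*z (a(z) = -32*(z + z) = -64*z)
h(G) = -8*G*(43 + G) (h(G) = -4*(G + G)*(G + 43) = -4*2*G*(43 + G) = -8*G*(43 + G))
H(j, r) = 0 (H(j, r) = 0*j = 0)
H(-14, a(0 - 1*(-1))) - h(66) = 0 - (-8)*66*(43 + 66) = 0 - (-8)*66*109 = 0 - 1*(-57552) = 0 + 57552 = 57552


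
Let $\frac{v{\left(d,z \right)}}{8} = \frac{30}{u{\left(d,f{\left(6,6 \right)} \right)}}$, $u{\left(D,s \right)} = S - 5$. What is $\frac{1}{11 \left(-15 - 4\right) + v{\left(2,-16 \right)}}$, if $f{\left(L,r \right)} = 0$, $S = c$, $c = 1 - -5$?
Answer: $\frac{1}{31} \approx 0.032258$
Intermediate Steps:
$c = 6$ ($c = 1 + 5 = 6$)
$S = 6$
$u{\left(D,s \right)} = 1$ ($u{\left(D,s \right)} = 6 - 5 = 1$)
$v{\left(d,z \right)} = 240$ ($v{\left(d,z \right)} = 8 \cdot \frac{30}{1} = 8 \cdot 30 \cdot 1 = 8 \cdot 30 = 240$)
$\frac{1}{11 \left(-15 - 4\right) + v{\left(2,-16 \right)}} = \frac{1}{11 \left(-15 - 4\right) + 240} = \frac{1}{11 \left(-19\right) + 240} = \frac{1}{-209 + 240} = \frac{1}{31}$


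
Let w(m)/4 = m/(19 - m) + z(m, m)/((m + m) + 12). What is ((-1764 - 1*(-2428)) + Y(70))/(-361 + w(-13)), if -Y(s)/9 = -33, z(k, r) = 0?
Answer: -7688/2901 ≈ -2.6501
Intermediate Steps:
Y(s) = 297 (Y(s) = -9*(-33) = 297)
w(m) = 4*m/(19 - m) (w(m) = 4*(m/(19 - m) + 0/((m + m) + 12)) = 4*(m/(19 - m) + 0/(2*m + 12)) = 4*(m/(19 - m) + 0/(12 + 2*m)) = 4*(m/(19 - m) + 0) = 4*(m/(19 - m)) = 4*m/(19 - m))
((-1764 - 1*(-2428)) + Y(70))/(-361 + w(-13)) = ((-1764 - 1*(-2428)) + 297)/(-361 - 4*(-13)/(-19 - 13)) = ((-1764 + 2428) + 297)/(-361 - 4*(-13)/(-32)) = (664 + 297)/(-361 - 4*(-13)*(-1/32)) = 961/(-361 - 13/8) = 961/(-2901/8) = 961*(-8/2901) = -7688/2901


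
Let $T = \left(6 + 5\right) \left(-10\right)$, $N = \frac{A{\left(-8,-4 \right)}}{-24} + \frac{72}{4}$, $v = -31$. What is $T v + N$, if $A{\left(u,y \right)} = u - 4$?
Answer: $\frac{6857}{2} \approx 3428.5$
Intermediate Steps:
$A{\left(u,y \right)} = -4 + u$ ($A{\left(u,y \right)} = u - 4 = -4 + u$)
$N = \frac{37}{2}$ ($N = \frac{-4 - 8}{-24} + \frac{72}{4} = \left(-12\right) \left(- \frac{1}{24}\right) + 72 \cdot \frac{1}{4} = \frac{1}{2} + 18 = \frac{37}{2} \approx 18.5$)
$T = -110$ ($T = 11 \left(-10\right) = -110$)
$T v + N = \left(-110\right) \left(-31\right) + \frac{37}{2} = 3410 + \frac{37}{2} = \frac{6857}{2}$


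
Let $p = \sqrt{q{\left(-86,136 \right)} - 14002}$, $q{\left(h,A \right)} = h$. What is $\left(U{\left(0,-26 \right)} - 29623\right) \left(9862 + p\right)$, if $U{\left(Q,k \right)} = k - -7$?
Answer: $-292329404 - 59284 i \sqrt{3522} \approx -2.9233 \cdot 10^{8} - 3.5183 \cdot 10^{6} i$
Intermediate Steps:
$U{\left(Q,k \right)} = 7 + k$ ($U{\left(Q,k \right)} = k + 7 = 7 + k$)
$p = 2 i \sqrt{3522}$ ($p = \sqrt{-86 - 14002} = \sqrt{-14088} = 2 i \sqrt{3522} \approx 118.69 i$)
$\left(U{\left(0,-26 \right)} - 29623\right) \left(9862 + p\right) = \left(\left(7 - 26\right) - 29623\right) \left(9862 + 2 i \sqrt{3522}\right) = \left(-19 - 29623\right) \left(9862 + 2 i \sqrt{3522}\right) = - 29642 \left(9862 + 2 i \sqrt{3522}\right) = -292329404 - 59284 i \sqrt{3522}$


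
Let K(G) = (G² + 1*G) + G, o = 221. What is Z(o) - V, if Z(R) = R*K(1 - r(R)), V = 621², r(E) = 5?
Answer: -383873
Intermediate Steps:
V = 385641
K(G) = G² + 2*G (K(G) = (G² + G) + G = (G + G²) + G = G² + 2*G)
Z(R) = 8*R (Z(R) = R*((1 - 1*5)*(2 + (1 - 1*5))) = R*((1 - 5)*(2 + (1 - 5))) = R*(-4*(2 - 4)) = R*(-4*(-2)) = R*8 = 8*R)
Z(o) - V = 8*221 - 1*385641 = 1768 - 385641 = -383873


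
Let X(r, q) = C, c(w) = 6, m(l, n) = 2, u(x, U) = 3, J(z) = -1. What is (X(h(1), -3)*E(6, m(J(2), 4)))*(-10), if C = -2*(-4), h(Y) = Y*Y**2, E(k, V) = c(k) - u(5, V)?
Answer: -240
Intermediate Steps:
E(k, V) = 3 (E(k, V) = 6 - 1*3 = 6 - 3 = 3)
h(Y) = Y**3
C = 8
X(r, q) = 8
(X(h(1), -3)*E(6, m(J(2), 4)))*(-10) = (8*3)*(-10) = 24*(-10) = -240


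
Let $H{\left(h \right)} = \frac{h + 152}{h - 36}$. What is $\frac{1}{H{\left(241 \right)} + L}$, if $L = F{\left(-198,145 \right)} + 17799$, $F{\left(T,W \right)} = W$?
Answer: $\frac{205}{3678913} \approx 5.5723 \cdot 10^{-5}$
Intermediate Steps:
$L = 17944$ ($L = 145 + 17799 = 17944$)
$H{\left(h \right)} = \frac{152 + h}{-36 + h}$
$\frac{1}{H{\left(241 \right)} + L} = \frac{1}{\frac{152 + 241}{-36 + 241} + 17944} = \frac{1}{\frac{1}{205} \cdot 393 + 17944} = \frac{1}{\frac{393}{205} + 17944} = \frac{1}{\frac{3678913}{205}} = \frac{205}{3678913}$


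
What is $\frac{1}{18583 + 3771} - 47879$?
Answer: $- \frac{1070287165}{22354} \approx -47879.0$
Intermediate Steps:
$\frac{1}{18583 + 3771} - 47879 = \frac{1}{22354} - 47879 = - \frac{1070287165}{22354}$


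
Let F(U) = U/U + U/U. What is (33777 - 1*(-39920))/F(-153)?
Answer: 73697/2 ≈ 36849.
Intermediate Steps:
F(U) = 2 (F(U) = 1 + 1 = 2)
(33777 - 1*(-39920))/F(-153) = (33777 - 1*(-39920))/2 = (33777 + 39920)*(1/2) = 73697*(1/2) = 73697/2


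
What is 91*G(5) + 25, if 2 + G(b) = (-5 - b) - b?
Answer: -1522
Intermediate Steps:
G(b) = -7 - 2*b (G(b) = -2 + ((-5 - b) - b) = -2 + (-5 - 2*b) = -7 - 2*b)
91*G(5) + 25 = 91*(-7 - 2*5) + 25 = 91*(-7 - 10) + 25 = 91*(-17) + 25 = -1547 + 25 = -1522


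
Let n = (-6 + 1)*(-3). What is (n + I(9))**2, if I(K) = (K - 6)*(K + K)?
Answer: 4761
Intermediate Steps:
I(K) = 2*K*(-6 + K) (I(K) = (-6 + K)*(2*K) = 2*K*(-6 + K))
n = 15 (n = -5*(-3) = 15)
(n + I(9))**2 = (15 + 2*9*(-6 + 9))**2 = (15 + 2*9*3)**2 = (15 + 54)**2 = 69**2 = 4761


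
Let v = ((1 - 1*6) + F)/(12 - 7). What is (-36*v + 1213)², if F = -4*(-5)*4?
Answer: 452929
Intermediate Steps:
F = 80 (F = 20*4 = 80)
v = 15 (v = ((1 - 1*6) + 80)/(12 - 7) = ((1 - 6) + 80)/5 = (-5 + 80)*(⅕) = 75*(⅕) = 15)
(-36*v + 1213)² = (-36*15 + 1213)² = (-540 + 1213)² = 673² = 452929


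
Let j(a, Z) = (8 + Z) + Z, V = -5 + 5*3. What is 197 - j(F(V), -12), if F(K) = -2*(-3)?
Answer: 213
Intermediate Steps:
V = 10 (V = -5 + 15 = 10)
F(K) = 6
j(a, Z) = 8 + 2*Z
197 - j(F(V), -12) = 197 - (8 + 2*(-12)) = 197 - (8 - 24) = 197 - 1*(-16) = 197 + 16 = 213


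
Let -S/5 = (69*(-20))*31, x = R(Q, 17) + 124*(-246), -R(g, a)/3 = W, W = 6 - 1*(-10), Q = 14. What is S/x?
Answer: -17825/2546 ≈ -7.0012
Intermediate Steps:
W = 16 (W = 6 + 10 = 16)
R(g, a) = -48 (R(g, a) = -3*16 = -48)
x = -30552 (x = -48 + 124*(-246) = -48 - 30504 = -30552)
S = 213900 (S = -5*69*(-20)*31 = -(-6900)*31 = -5*(-42780) = 213900)
S/x = 213900/(-30552) = 213900*(-1/30552) = -17825/2546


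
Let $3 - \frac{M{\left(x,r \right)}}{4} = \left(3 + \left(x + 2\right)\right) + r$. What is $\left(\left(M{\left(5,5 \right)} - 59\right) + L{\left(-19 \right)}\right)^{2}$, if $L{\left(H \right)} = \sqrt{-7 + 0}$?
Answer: $\left(107 - i \sqrt{7}\right)^{2} \approx 11442.0 - 566.19 i$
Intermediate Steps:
$L{\left(H \right)} = i \sqrt{7}$ ($L{\left(H \right)} = \sqrt{-7} = i \sqrt{7}$)
$M{\left(x,r \right)} = -8 - 4 r - 4 x$ ($M{\left(x,r \right)} = 12 - 4 \left(\left(3 + \left(x + 2\right)\right) + r\right) = 12 - 4 \left(\left(3 + \left(2 + x\right)\right) + r\right) = 12 - 4 \left(\left(5 + x\right) + r\right) = 12 - 4 \left(5 + r + x\right) = 12 - \left(20 + 4 r + 4 x\right) = -8 - 4 r - 4 x$)
$\left(\left(M{\left(5,5 \right)} - 59\right) + L{\left(-19 \right)}\right)^{2} = \left(\left(\left(-8 - 20 - 20\right) - 59\right) + i \sqrt{7}\right)^{2} = \left(\left(-48 - 59\right) + i \sqrt{7}\right)^{2} = \left(-107 + i \sqrt{7}\right)^{2}$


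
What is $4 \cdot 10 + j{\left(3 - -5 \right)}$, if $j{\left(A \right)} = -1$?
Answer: $39$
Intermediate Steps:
$4 \cdot 10 + j{\left(3 - -5 \right)} = 4 \cdot 10 - 1 = 40 - 1 = 39$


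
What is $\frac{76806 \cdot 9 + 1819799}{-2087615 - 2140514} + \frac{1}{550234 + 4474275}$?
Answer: $- \frac{12616804169848}{21244272213661} \approx -0.59389$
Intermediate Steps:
$\frac{76806 \cdot 9 + 1819799}{-2087615 - 2140514} + \frac{1}{550234 + 4474275} = \frac{691254 + 1819799}{-4228129} + \frac{1}{5024509} = 2511053 \left(- \frac{1}{4228129}\right) + \frac{1}{5024509} = - \frac{2511053}{4228129} + \frac{1}{5024509} = - \frac{12616804169848}{21244272213661}$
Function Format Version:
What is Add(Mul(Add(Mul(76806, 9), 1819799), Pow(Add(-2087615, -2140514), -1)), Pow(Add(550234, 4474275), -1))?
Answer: Rational(-12616804169848, 21244272213661) ≈ -0.59389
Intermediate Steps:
Add(Mul(Add(Mul(76806, 9), 1819799), Pow(Add(-2087615, -2140514), -1)), Pow(Add(550234, 4474275), -1)) = Add(Mul(Add(691254, 1819799), Pow(-4228129, -1)), Pow(5024509, -1)) = Add(Mul(2511053, Rational(-1, 4228129)), Rational(1, 5024509)) = Add(Rational(-2511053, 4228129), Rational(1, 5024509)) = Rational(-12616804169848, 21244272213661)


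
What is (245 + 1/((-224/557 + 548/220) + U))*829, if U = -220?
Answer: 1355844886240/6675711 ≈ 2.0310e+5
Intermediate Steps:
(245 + 1/((-224/557 + 548/220) + U))*829 = (245 + 1/((-224/557 + 548/220) - 220))*829 = (245 + 1/((-224*1/557 + 548*(1/220)) - 220))*829 = (245 + 1/((-224/557 + 137/55) - 220))*829 = (245 + 1/(63989/30635 - 220))*829 = (245 + 1/(-6675711/30635))*829 = (245 - 30635/6675711)*829 = (1635518560/6675711)*829 = 1355844886240/6675711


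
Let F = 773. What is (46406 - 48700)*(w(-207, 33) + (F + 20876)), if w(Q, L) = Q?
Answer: -49187948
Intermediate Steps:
(46406 - 48700)*(w(-207, 33) + (F + 20876)) = (46406 - 48700)*(-207 + (773 + 20876)) = -2294*(-207 + 21649) = -2294*21442 = -49187948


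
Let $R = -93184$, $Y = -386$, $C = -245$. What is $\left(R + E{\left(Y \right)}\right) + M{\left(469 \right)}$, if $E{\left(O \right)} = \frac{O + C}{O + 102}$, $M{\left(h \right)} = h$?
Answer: $- \frac{26330429}{284} \approx -92713.0$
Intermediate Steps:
$E{\left(O \right)} = \frac{-245 + O}{102 + O}$ ($E{\left(O \right)} = \frac{O - 245}{O + 102} = \frac{-245 + O}{102 + O}$)
$\left(R + E{\left(Y \right)}\right) + M{\left(469 \right)} = \left(-93184 + \frac{-245 - 386}{102 - 386}\right) + 469 = \left(-93184 + \frac{1}{-284} \left(-631\right)\right) + 469 = \left(-93184 - - \frac{631}{284}\right) + 469 = \left(-93184 + \frac{631}{284}\right) + 469 = - \frac{26463625}{284} + 469 = - \frac{26330429}{284}$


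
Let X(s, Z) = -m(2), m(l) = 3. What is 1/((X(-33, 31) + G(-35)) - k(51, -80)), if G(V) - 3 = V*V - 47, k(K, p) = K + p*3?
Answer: 1/1367 ≈ 0.00073153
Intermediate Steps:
k(K, p) = K + 3*p
X(s, Z) = -3 (X(s, Z) = -1*3 = -3)
G(V) = -44 + V² (G(V) = 3 + (V*V - 47) = 3 + (V² - 47) = 3 + (-47 + V²) = -44 + V²)
1/((X(-33, 31) + G(-35)) - k(51, -80)) = 1/((-3 + (-44 + (-35)²)) - (51 + 3*(-80))) = 1/((-3 + (-44 + 1225)) - (51 - 240)) = 1/((-3 + 1181) - 1*(-189)) = 1/(1178 + 189) = 1/1367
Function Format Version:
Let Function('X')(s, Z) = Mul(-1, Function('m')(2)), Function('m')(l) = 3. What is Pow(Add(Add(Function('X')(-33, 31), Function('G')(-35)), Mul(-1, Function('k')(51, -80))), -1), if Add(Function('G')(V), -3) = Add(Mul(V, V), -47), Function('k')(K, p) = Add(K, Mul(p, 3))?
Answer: Rational(1, 1367) ≈ 0.00073153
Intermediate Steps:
Function('k')(K, p) = Add(K, Mul(3, p))
Function('X')(s, Z) = -3 (Function('X')(s, Z) = Mul(-1, 3) = -3)
Function('G')(V) = Add(-44, Pow(V, 2)) (Function('G')(V) = Add(3, Add(Mul(V, V), -47)) = Add(3, Add(Pow(V, 2), -47)) = Add(3, Add(-47, Pow(V, 2))) = Add(-44, Pow(V, 2)))
Pow(Add(Add(Function('X')(-33, 31), Function('G')(-35)), Mul(-1, Function('k')(51, -80))), -1) = Pow(Add(Add(-3, Add(-44, Pow(-35, 2))), Mul(-1, Add(51, Mul(3, -80)))), -1) = Pow(Add(Add(-3, Add(-44, 1225)), Mul(-1, Add(51, -240))), -1) = Pow(Add(Add(-3, 1181), Mul(-1, -189)), -1) = Pow(Add(1178, 189), -1) = Pow(1367, -1) = Rational(1, 1367)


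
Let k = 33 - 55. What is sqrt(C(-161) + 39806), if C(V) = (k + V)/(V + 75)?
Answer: sqrt(294420914)/86 ≈ 199.52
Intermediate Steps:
k = -22
C(V) = (-22 + V)/(75 + V) (C(V) = (-22 + V)/(V + 75) = (-22 + V)/(75 + V))
sqrt(C(-161) + 39806) = sqrt((-22 - 161)/(75 - 161) + 39806) = sqrt(-183/(-86) + 39806) = sqrt(-1/86*(-183) + 39806) = sqrt(183/86 + 39806) = sqrt(3423499/86) = sqrt(294420914)/86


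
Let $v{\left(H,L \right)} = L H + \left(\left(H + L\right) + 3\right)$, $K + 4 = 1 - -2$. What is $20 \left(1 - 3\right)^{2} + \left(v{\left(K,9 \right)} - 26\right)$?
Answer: $56$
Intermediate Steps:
$K = -1$ ($K = -4 + \left(1 - -2\right) = -4 + \left(1 + 2\right) = -4 + 3 = -1$)
$v{\left(H,L \right)} = 3 + H + L + H L$ ($v{\left(H,L \right)} = H L + \left(3 + H + L\right) = 3 + H + L + H L$)
$20 \left(1 - 3\right)^{2} + \left(v{\left(K,9 \right)} - 26\right) = 20 \left(1 - 3\right)^{2} + \left(\left(3 - 1 + 9 - 9\right) - 26\right) = 20 \left(-2\right)^{2} + \left(\left(3 - 1 + 9 - 9\right) - 26\right) = 20 \cdot 4 + \left(2 - 26\right) = 80 - 24 = 56$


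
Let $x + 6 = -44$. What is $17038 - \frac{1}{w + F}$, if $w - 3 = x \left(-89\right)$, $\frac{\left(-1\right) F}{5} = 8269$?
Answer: $\frac{628565897}{36892} \approx 17038.0$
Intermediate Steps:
$F = -41345$ ($F = \left(-5\right) 8269 = -41345$)
$x = -50$ ($x = -6 - 44 = -50$)
$w = 4453$ ($w = 3 - -4450 = 3 + 4450 = 4453$)
$17038 - \frac{1}{w + F} = 17038 - \frac{1}{4453 - 41345} = 17038 - \frac{1}{-36892} = 17038 - - \frac{1}{36892} = 17038 + \frac{1}{36892} = \frac{628565897}{36892}$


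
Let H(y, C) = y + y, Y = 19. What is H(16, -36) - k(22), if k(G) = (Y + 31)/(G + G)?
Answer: 679/22 ≈ 30.864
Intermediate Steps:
H(y, C) = 2*y
k(G) = 25/G (k(G) = (19 + 31)/(G + G) = 50/((2*G)) = 50*(1/(2*G)) = 25/G)
H(16, -36) - k(22) = 2*16 - 25/22 = 32 - 25/22 = 679/22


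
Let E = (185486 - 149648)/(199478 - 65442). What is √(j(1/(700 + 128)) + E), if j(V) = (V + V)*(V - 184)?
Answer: I*√136306887170230/27745452 ≈ 0.42079*I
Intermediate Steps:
j(V) = 2*V*(-184 + V) (j(V) = (2*V)*(-184 + V) = 2*V*(-184 + V))
E = 17919/67018 (E = 35838/134036 = 35838*(1/134036) = 17919/67018 ≈ 0.26738)
√(j(1/(700 + 128)) + E) = √(2*(-184 + 1/(700 + 128))/(700 + 128) + 17919/67018) = √(2*(-184 + 1/828)/828 + 17919/67018) = √(2*(1/828)*(-184 + 1/828) + 17919/67018) = √(2*(1/828)*(-152351/828) + 17919/67018) = √(-152351/342792 + 17919/67018) = √(-2033884735/11486617128) = I*√136306887170230/27745452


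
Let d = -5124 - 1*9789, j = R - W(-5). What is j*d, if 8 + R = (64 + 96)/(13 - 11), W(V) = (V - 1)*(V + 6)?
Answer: -1163214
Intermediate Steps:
W(V) = (-1 + V)*(6 + V)
R = 72 (R = -8 + (64 + 96)/(13 - 11) = -8 + 160/2 = -8 + 160*(½) = -8 + 80 = 72)
j = 78 (j = 72 - (-6 + (-5)² + 5*(-5)) = 72 - (-6 + 25 - 25) = 72 - 1*(-6) = 72 + 6 = 78)
d = -14913 (d = -5124 - 9789 = -14913)
j*d = 78*(-14913) = -1163214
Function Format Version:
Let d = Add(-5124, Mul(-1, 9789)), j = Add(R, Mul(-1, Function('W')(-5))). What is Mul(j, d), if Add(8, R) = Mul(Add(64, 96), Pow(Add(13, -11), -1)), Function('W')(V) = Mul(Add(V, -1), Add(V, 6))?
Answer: -1163214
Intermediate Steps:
Function('W')(V) = Mul(Add(-1, V), Add(6, V))
R = 72 (R = Add(-8, Mul(Add(64, 96), Pow(Add(13, -11), -1))) = Add(-8, Mul(160, Pow(2, -1))) = Add(-8, Mul(160, Rational(1, 2))) = Add(-8, 80) = 72)
j = 78 (j = Add(72, Mul(-1, Add(-6, Pow(-5, 2), Mul(5, -5)))) = Add(72, Mul(-1, Add(-6, 25, -25))) = Add(72, Mul(-1, -6)) = Add(72, 6) = 78)
d = -14913 (d = Add(-5124, -9789) = -14913)
Mul(j, d) = Mul(78, -14913) = -1163214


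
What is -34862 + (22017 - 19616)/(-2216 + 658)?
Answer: -54317397/1558 ≈ -34864.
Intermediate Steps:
-34862 + (22017 - 19616)/(-2216 + 658) = -34862 + 2401/(-1558) = -34862 + 2401*(-1/1558) = -34862 - 2401/1558 = -54317397/1558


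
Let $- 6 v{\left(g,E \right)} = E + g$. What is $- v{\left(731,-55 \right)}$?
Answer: $\frac{338}{3} \approx 112.67$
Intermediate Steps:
$v{\left(g,E \right)} = - \frac{E}{6} - \frac{g}{6}$ ($v{\left(g,E \right)} = - \frac{E + g}{6} = - \frac{E}{6} - \frac{g}{6}$)
$- v{\left(731,-55 \right)} = - (\left(- \frac{1}{6}\right) \left(-55\right) - \frac{731}{6}) = - (\frac{55}{6} - \frac{731}{6}) = \left(-1\right) \left(- \frac{338}{3}\right) = \frac{338}{3}$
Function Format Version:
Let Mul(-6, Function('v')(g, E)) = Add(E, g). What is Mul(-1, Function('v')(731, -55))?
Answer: Rational(338, 3) ≈ 112.67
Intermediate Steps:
Function('v')(g, E) = Add(Mul(Rational(-1, 6), E), Mul(Rational(-1, 6), g)) (Function('v')(g, E) = Mul(Rational(-1, 6), Add(E, g)) = Add(Mul(Rational(-1, 6), E), Mul(Rational(-1, 6), g)))
Mul(-1, Function('v')(731, -55)) = Mul(-1, Add(Mul(Rational(-1, 6), -55), Mul(Rational(-1, 6), 731))) = Mul(-1, Add(Rational(55, 6), Rational(-731, 6))) = Mul(-1, Rational(-338, 3)) = Rational(338, 3)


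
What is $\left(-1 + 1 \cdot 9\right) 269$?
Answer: $2152$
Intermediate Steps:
$\left(-1 + 1 \cdot 9\right) 269 = \left(-1 + 9\right) 269 = 8 \cdot 269 = 2152$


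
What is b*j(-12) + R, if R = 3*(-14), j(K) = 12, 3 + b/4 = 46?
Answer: 2022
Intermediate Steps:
b = 172 (b = -12 + 4*46 = -12 + 184 = 172)
R = -42
b*j(-12) + R = 172*12 - 42 = 2064 - 42 = 2022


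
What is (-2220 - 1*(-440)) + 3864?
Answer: 2084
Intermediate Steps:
(-2220 - 1*(-440)) + 3864 = (-2220 + 440) + 3864 = -1780 + 3864 = 2084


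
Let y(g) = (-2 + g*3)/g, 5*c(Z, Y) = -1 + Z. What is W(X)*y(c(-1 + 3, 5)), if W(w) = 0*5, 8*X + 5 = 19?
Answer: 0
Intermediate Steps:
X = 7/4 (X = -5/8 + (⅛)*19 = -5/8 + 19/8 = 7/4 ≈ 1.7500)
c(Z, Y) = -⅕ + Z/5 (c(Z, Y) = (-1 + Z)/5 = -⅕ + Z/5)
W(w) = 0
y(g) = (-2 + 3*g)/g
W(X)*y(c(-1 + 3, 5)) = 0*(3 - 2/(-⅕ + (-1 + 3)/5)) = 0*(3 - 2/(-⅕ + (⅕)*2)) = 0*(3 - 2/(-⅕ + ⅖)) = 0*(3 - 2/⅕) = 0*(3 - 2*5) = 0*(3 - 10) = 0*(-7) = 0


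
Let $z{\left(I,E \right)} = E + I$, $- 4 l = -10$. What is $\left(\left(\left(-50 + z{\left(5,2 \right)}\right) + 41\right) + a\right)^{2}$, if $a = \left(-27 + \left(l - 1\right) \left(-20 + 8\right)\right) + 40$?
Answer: $49$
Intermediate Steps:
$l = \frac{5}{2}$ ($l = \left(- \frac{1}{4}\right) \left(-10\right) = \frac{5}{2} \approx 2.5$)
$a = -5$ ($a = \left(-27 + \left(\frac{5}{2} - 1\right) \left(-20 + 8\right)\right) + 40 = \left(-27 + \frac{3}{2} \left(-12\right)\right) + 40 = \left(-27 - 18\right) + 40 = -45 + 40 = -5$)
$\left(\left(\left(-50 + z{\left(5,2 \right)}\right) + 41\right) + a\right)^{2} = \left(\left(\left(-50 + \left(2 + 5\right)\right) + 41\right) - 5\right)^{2} = \left(\left(\left(-50 + 7\right) + 41\right) - 5\right)^{2} = \left(\left(-43 + 41\right) - 5\right)^{2} = \left(-2 - 5\right)^{2} = \left(-7\right)^{2} = 49$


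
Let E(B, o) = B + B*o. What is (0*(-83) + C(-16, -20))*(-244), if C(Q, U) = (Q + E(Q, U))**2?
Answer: -20238336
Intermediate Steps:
C(Q, U) = (Q + Q*(1 + U))**2
(0*(-83) + C(-16, -20))*(-244) = (0*(-83) + (-16)**2*(2 - 20)**2)*(-244) = (0 + 256*(-18)**2)*(-244) = (0 + 256*324)*(-244) = (0 + 82944)*(-244) = 82944*(-244) = -20238336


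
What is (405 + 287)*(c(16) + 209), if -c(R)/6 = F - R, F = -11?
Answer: 256732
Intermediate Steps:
c(R) = 66 + 6*R (c(R) = -6*(-11 - R) = 66 + 6*R)
(405 + 287)*(c(16) + 209) = (405 + 287)*((66 + 6*16) + 209) = 692*((66 + 96) + 209) = 692*(162 + 209) = 692*371 = 256732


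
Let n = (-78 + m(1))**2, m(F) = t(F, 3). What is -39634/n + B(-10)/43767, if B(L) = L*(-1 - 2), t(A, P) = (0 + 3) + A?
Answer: -289082833/39944682 ≈ -7.2371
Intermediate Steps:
t(A, P) = 3 + A
m(F) = 3 + F
B(L) = -3*L (B(L) = L*(-3) = -3*L)
n = 5476 (n = (-78 + (3 + 1))**2 = (-78 + 4)**2 = (-74)**2 = 5476)
-39634/n + B(-10)/43767 = -39634/5476 - 3*(-10)/43767 = -39634*1/5476 + 30*(1/43767) = -19817/2738 + 10/14589 = -289082833/39944682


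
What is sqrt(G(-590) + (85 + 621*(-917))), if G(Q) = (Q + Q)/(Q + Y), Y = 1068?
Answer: I*sqrt(32523239022)/239 ≈ 754.57*I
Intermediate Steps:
G(Q) = 2*Q/(1068 + Q) (G(Q) = (Q + Q)/(Q + 1068) = (2*Q)/(1068 + Q) = 2*Q/(1068 + Q))
sqrt(G(-590) + (85 + 621*(-917))) = sqrt(2*(-590)/(1068 - 590) + (85 + 621*(-917))) = sqrt(2*(-590)/478 + (85 - 569457)) = sqrt(2*(-590)*(1/478) - 569372) = sqrt(-590/239 - 569372) = sqrt(-136080498/239) = I*sqrt(32523239022)/239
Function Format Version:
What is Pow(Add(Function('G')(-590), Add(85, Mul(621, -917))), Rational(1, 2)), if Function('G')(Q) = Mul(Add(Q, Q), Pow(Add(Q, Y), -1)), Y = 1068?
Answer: Mul(Rational(1, 239), I, Pow(32523239022, Rational(1, 2))) ≈ Mul(754.57, I)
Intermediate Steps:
Function('G')(Q) = Mul(2, Q, Pow(Add(1068, Q), -1)) (Function('G')(Q) = Mul(Add(Q, Q), Pow(Add(Q, 1068), -1)) = Mul(Mul(2, Q), Pow(Add(1068, Q), -1)) = Mul(2, Q, Pow(Add(1068, Q), -1)))
Pow(Add(Function('G')(-590), Add(85, Mul(621, -917))), Rational(1, 2)) = Pow(Add(Mul(2, -590, Pow(Add(1068, -590), -1)), Add(85, Mul(621, -917))), Rational(1, 2)) = Pow(Add(Mul(2, -590, Pow(478, -1)), Add(85, -569457)), Rational(1, 2)) = Pow(Add(Mul(2, -590, Rational(1, 478)), -569372), Rational(1, 2)) = Pow(Add(Rational(-590, 239), -569372), Rational(1, 2)) = Pow(Rational(-136080498, 239), Rational(1, 2)) = Mul(Rational(1, 239), I, Pow(32523239022, Rational(1, 2)))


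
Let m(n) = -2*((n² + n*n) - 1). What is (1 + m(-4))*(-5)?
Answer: 305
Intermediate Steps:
m(n) = 2 - 4*n² (m(n) = -2*((n² + n²) - 1) = -2*(2*n² - 1) = -2*(-1 + 2*n²) = 2 - 4*n²)
(1 + m(-4))*(-5) = (1 + (2 - 4*(-4)²))*(-5) = (1 + (2 - 4*16))*(-5) = (1 + (2 - 64))*(-5) = (1 - 62)*(-5) = -61*(-5) = 305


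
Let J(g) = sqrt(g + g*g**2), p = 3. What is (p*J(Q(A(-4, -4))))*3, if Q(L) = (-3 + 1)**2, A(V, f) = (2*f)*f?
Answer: 18*sqrt(17) ≈ 74.216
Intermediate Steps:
A(V, f) = 2*f**2
Q(L) = 4 (Q(L) = (-2)**2 = 4)
J(g) = sqrt(g + g**3)
(p*J(Q(A(-4, -4))))*3 = (3*sqrt(4 + 4**3))*3 = (3*sqrt(4 + 64))*3 = (3*sqrt(68))*3 = (3*(2*sqrt(17)))*3 = (6*sqrt(17))*3 = 18*sqrt(17)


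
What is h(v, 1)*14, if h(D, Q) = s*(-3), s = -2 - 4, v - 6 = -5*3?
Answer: 252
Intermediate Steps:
v = -9 (v = 6 - 5*3 = 6 - 15 = -9)
s = -6
h(D, Q) = 18 (h(D, Q) = -6*(-3) = 18)
h(v, 1)*14 = 18*14 = 252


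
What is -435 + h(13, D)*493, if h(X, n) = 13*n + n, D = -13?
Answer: -90161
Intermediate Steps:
h(X, n) = 14*n
-435 + h(13, D)*493 = -435 + (14*(-13))*493 = -435 - 182*493 = -435 - 89726 = -90161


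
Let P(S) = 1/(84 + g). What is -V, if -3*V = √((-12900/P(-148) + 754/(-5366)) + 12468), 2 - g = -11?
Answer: I*√8917719536339/8049 ≈ 371.01*I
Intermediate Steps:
g = 13 (g = 2 - 1*(-11) = 2 + 11 = 13)
P(S) = 1/97 (P(S) = 1/(84 + 13) = 1/97)
V = -I*√8917719536339/8049 (V = -√((-12900/1/97 + 754/(-5366)) + 12468)/3 = -√((-12900*97 + 754*(-1/5366)) + 12468)/3 = -√((-1251300 - 377/2683) + 12468)/3 = -√(-3357238277/2683 + 12468)/3 = -I*√8917719536339/8049 ≈ -371.01*I)
-V = -(-1)*I*√8917719536339/8049 = I*√8917719536339/8049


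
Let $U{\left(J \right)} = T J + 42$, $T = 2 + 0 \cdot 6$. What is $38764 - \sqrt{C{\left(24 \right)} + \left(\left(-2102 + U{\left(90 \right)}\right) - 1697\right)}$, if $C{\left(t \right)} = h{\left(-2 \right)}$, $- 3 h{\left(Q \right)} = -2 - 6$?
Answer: $38764 - \frac{i \sqrt{32169}}{3} \approx 38764.0 - 59.786 i$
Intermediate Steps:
$T = 2$ ($T = 2 + 0 = 2$)
$h{\left(Q \right)} = \frac{8}{3}$ ($h{\left(Q \right)} = - \frac{-2 - 6}{3} = \left(- \frac{1}{3}\right) \left(-8\right) = \frac{8}{3}$)
$U{\left(J \right)} = 42 + 2 J$ ($U{\left(J \right)} = 2 J + 42 = 42 + 2 J$)
$C{\left(t \right)} = \frac{8}{3}$
$38764 - \sqrt{C{\left(24 \right)} + \left(\left(-2102 + U{\left(90 \right)}\right) - 1697\right)} = 38764 - \sqrt{\frac{8}{3} + \left(\left(-2102 + \left(42 + 2 \cdot 90\right)\right) - 1697\right)} = 38764 - \sqrt{\frac{8}{3} + \left(\left(-2102 + \left(42 + 180\right)\right) - 1697\right)} = 38764 - \sqrt{\frac{8}{3} + \left(\left(-2102 + 222\right) - 1697\right)} = 38764 - \sqrt{\frac{8}{3} - 3577} = 38764 - \sqrt{- \frac{10723}{3}} = 38764 - \frac{i \sqrt{32169}}{3}$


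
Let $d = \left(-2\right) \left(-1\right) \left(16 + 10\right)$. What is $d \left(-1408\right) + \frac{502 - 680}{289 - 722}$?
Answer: $- \frac{31702350}{433} \approx -73216.0$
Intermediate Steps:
$d = 52$ ($d = 2 \cdot 26 = 52$)
$d \left(-1408\right) + \frac{502 - 680}{289 - 722} = 52 \left(-1408\right) + \frac{502 - 680}{289 - 722} = -73216 - \frac{178}{-433} = -73216 - - \frac{178}{433} = -73216 + \frac{178}{433} = - \frac{31702350}{433}$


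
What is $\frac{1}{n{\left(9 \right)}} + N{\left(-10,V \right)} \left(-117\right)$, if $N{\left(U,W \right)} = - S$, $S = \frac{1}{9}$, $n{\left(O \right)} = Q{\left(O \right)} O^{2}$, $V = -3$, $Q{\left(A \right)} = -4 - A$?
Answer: $\frac{13688}{1053} \approx 12.999$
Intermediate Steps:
$n{\left(O \right)} = O^{2} \left(-4 - O\right)$ ($n{\left(O \right)} = \left(-4 - O\right) O^{2} = O^{2} \left(-4 - O\right)$)
$S = \frac{1}{9} \approx 0.11111$
$N{\left(U,W \right)} = - \frac{1}{9}$ ($N{\left(U,W \right)} = \left(-1\right) \frac{1}{9} = - \frac{1}{9}$)
$\frac{1}{n{\left(9 \right)}} + N{\left(-10,V \right)} \left(-117\right) = \frac{1}{9^{2} \left(-4 - 9\right)} - -13 = \frac{1}{81 \left(-4 - 9\right)} + 13 = \frac{1}{81 \left(-13\right)} + 13 = \frac{1}{-1053} + 13 = - \frac{1}{1053} + 13 = \frac{13688}{1053}$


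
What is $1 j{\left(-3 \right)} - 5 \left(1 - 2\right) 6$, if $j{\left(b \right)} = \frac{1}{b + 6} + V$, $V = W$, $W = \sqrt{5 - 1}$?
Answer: $70$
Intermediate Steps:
$W = 2$ ($W = \sqrt{4} = 2$)
$V = 2$
$j{\left(b \right)} = 2 + \frac{1}{6 + b}$ ($j{\left(b \right)} = \frac{1}{b + 6} + 2 = \frac{1}{6 + b} + 2 = 2 + \frac{1}{6 + b}$)
$1 j{\left(-3 \right)} - 5 \left(1 - 2\right) 6 = 1 \frac{13 + 2 \left(-3\right)}{6 - 3} - 5 \left(1 - 2\right) 6 = 1 \frac{13 - 6}{3} \left(-5\right) \left(-1\right) 6 = 1 \cdot \frac{1}{3} \cdot 7 \cdot 5 \cdot 6 = 1 \cdot \frac{7}{3} \cdot 30 = \frac{7}{3} \cdot 30 = 70$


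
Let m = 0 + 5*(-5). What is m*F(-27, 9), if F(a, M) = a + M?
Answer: 450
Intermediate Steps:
F(a, M) = M + a
m = -25 (m = 0 - 25 = -25)
m*F(-27, 9) = -25*(9 - 27) = -25*(-18) = 450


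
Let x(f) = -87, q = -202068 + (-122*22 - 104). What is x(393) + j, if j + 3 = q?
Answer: -204946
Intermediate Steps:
q = -204856 (q = -202068 + (-2684 - 104) = -202068 - 2788 = -204856)
j = -204859 (j = -3 - 204856 = -204859)
x(393) + j = -87 - 204859 = -204946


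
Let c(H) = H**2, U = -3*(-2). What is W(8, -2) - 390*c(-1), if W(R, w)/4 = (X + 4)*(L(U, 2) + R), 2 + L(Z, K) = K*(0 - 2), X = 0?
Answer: -358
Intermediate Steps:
U = 6
L(Z, K) = -2 - 2*K (L(Z, K) = -2 + K*(0 - 2) = -2 + K*(-2) = -2 - 2*K)
W(R, w) = -96 + 16*R (W(R, w) = 4*((0 + 4)*((-2 - 2*2) + R)) = 4*(4*((-2 - 4) + R)) = 4*(4*(-6 + R)) = 4*(-24 + 4*R) = -96 + 16*R)
W(8, -2) - 390*c(-1) = (-96 + 16*8) - 390*(-1)**2 = (-96 + 128) - 390*1 = 32 - 390 = -358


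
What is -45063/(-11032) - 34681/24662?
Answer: 364371457/136035592 ≈ 2.6785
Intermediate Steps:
-45063/(-11032) - 34681/24662 = -45063*(-1/11032) - 34681*1/24662 = 45063/11032 - 34681/24662 = 364371457/136035592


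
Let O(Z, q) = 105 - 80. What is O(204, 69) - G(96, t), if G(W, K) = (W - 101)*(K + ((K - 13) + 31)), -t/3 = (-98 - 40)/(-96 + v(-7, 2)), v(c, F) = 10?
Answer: 2875/43 ≈ 66.860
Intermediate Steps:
O(Z, q) = 25
t = -207/43 (t = -3*(-98 - 40)/(-96 + 10) = -(-414)/(-86) = -(-414)*(-1)/86 = -3*69/43 = -207/43 ≈ -4.8139)
G(W, K) = (-101 + W)*(18 + 2*K) (G(W, K) = (-101 + W)*(K + ((-13 + K) + 31)) = (-101 + W)*(K + (18 + K)) = (-101 + W)*(18 + 2*K))
O(204, 69) - G(96, t) = 25 - (-1818 - 202*(-207/43) + 18*96 + 2*(-207/43)*96) = 25 - (-1818 + 41814/43 + 1728 - 39744/43) = 25 - 1*(-1800/43) = 25 + 1800/43 = 2875/43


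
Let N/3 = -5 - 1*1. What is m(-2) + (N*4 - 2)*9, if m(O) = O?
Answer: -668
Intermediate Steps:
N = -18 (N = 3*(-5 - 1*1) = 3*(-5 - 1) = 3*(-6) = -18)
m(-2) + (N*4 - 2)*9 = -2 + (-18*4 - 2)*9 = -2 + (-72 - 2)*9 = -2 - 74*9 = -2 - 666 = -668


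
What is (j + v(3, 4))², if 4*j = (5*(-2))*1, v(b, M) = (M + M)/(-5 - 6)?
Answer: 5041/484 ≈ 10.415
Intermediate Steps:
v(b, M) = -2*M/11 (v(b, M) = (2*M)/(-11) = (2*M)*(-1/11) = -2*M/11)
j = -5/2 (j = ((5*(-2))*1)/4 = (-10*1)/4 = (¼)*(-10) = -5/2 ≈ -2.5000)
(j + v(3, 4))² = (-5/2 - 2/11*4)² = (-5/2 - 8/11)² = (-71/22)² = 5041/484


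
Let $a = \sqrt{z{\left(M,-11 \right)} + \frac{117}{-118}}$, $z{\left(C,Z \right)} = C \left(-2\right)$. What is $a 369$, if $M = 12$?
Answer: $\frac{369 i \sqrt{347982}}{118} \approx 1844.7 i$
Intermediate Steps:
$z{\left(C,Z \right)} = - 2 C$
$a = \frac{i \sqrt{347982}}{118}$ ($a = \sqrt{\left(-2\right) 12 + \frac{117}{-118}} = \sqrt{-24 + 117 \left(- \frac{1}{118}\right)} = \sqrt{-24 - \frac{117}{118}} = \sqrt{- \frac{2949}{118}} = \frac{i \sqrt{347982}}{118} \approx 4.9992 i$)
$a 369 = \frac{i \sqrt{347982}}{118} \cdot 369 = \frac{369 i \sqrt{347982}}{118}$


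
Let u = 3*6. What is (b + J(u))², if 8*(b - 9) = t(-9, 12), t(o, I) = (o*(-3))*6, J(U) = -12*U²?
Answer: 238239225/16 ≈ 1.4890e+7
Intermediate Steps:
u = 18
t(o, I) = -18*o (t(o, I) = -3*o*6 = -18*o)
b = 117/4 (b = 9 + (-18*(-9))/8 = 9 + (⅛)*162 = 9 + 81/4 = 117/4 ≈ 29.250)
(b + J(u))² = (117/4 - 12*18²)² = (117/4 - 12*324)² = (117/4 - 3888)² = (-15435/4)² = 238239225/16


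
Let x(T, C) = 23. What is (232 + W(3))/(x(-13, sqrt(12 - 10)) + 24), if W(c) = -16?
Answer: 216/47 ≈ 4.5957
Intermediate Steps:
(232 + W(3))/(x(-13, sqrt(12 - 10)) + 24) = (232 - 16)/(23 + 24) = 216/47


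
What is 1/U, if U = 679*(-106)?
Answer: -1/71974 ≈ -1.3894e-5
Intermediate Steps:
U = -71974
1/U = 1/(-71974) = -1/71974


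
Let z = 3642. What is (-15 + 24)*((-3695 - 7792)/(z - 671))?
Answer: -103383/2971 ≈ -34.797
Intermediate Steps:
(-15 + 24)*((-3695 - 7792)/(z - 671)) = (-15 + 24)*((-3695 - 7792)/(3642 - 671)) = 9*(-11487/2971) = -103383/2971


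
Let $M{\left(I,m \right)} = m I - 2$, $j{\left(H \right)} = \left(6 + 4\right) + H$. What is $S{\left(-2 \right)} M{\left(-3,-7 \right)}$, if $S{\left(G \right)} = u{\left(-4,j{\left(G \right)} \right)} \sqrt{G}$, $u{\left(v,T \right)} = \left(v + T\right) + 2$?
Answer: $114 i \sqrt{2} \approx 161.22 i$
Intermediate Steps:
$j{\left(H \right)} = 10 + H$
$u{\left(v,T \right)} = 2 + T + v$ ($u{\left(v,T \right)} = \left(T + v\right) + 2 = 2 + T + v$)
$M{\left(I,m \right)} = -2 + I m$ ($M{\left(I,m \right)} = I m - 2 = -2 + I m$)
$S{\left(G \right)} = \sqrt{G} \left(8 + G\right)$ ($S{\left(G \right)} = \left(2 + \left(10 + G\right) - 4\right) \sqrt{G} = \left(8 + G\right) \sqrt{G} = \sqrt{G} \left(8 + G\right)$)
$S{\left(-2 \right)} M{\left(-3,-7 \right)} = \sqrt{-2} \left(8 - 2\right) \left(-2 - -21\right) = i \sqrt{2} \cdot 6 \left(-2 + 21\right) = 6 i \sqrt{2} \cdot 19 = 114 i \sqrt{2}$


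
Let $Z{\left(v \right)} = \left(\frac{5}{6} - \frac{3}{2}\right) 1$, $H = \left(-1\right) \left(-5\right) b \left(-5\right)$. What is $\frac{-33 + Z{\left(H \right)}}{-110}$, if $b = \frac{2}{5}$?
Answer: $\frac{101}{330} \approx 0.30606$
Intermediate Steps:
$b = \frac{2}{5}$ ($b = 2 \cdot \frac{1}{5} = \frac{2}{5} \approx 0.4$)
$H = -10$ ($H = \left(-1\right) \left(-5\right) \frac{2}{5} \left(-5\right) = 5 \cdot \frac{2}{5} \left(-5\right) = 2 \left(-5\right) = -10$)
$Z{\left(v \right)} = - \frac{2}{3}$ ($Z{\left(v \right)} = \left(5 \cdot \frac{1}{6} - \frac{3}{2}\right) 1 = \left(\frac{5}{6} - \frac{3}{2}\right) 1 = \left(- \frac{2}{3}\right) 1 = - \frac{2}{3}$)
$\frac{-33 + Z{\left(H \right)}}{-110} = \frac{-33 - \frac{2}{3}}{-110} = \left(- \frac{101}{3}\right) \left(- \frac{1}{110}\right) = \frac{101}{330}$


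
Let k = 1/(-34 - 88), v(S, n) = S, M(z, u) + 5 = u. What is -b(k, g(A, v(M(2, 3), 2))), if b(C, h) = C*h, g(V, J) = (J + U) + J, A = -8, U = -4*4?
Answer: -10/61 ≈ -0.16393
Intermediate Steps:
U = -16
M(z, u) = -5 + u
g(V, J) = -16 + 2*J (g(V, J) = (J - 16) + J = (-16 + J) + J = -16 + 2*J)
k = -1/122 (k = 1/(-122) = -1/122 ≈ -0.0081967)
-b(k, g(A, v(M(2, 3), 2))) = -(-1)*(-16 + 2*(-5 + 3))/122 = -(-1)*(-16 + 2*(-2))/122 = -(-1)*(-16 - 4)/122 = -(-1)*(-20)/122 = -1*10/61 = -10/61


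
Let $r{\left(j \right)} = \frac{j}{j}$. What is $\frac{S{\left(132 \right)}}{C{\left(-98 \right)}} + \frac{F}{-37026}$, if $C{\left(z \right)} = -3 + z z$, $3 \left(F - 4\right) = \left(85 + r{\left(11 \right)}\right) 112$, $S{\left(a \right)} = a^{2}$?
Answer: $\frac{921415514}{533229939} \approx 1.728$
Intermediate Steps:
$r{\left(j \right)} = 1$
$F = \frac{9644}{3}$ ($F = 4 + \frac{\left(85 + 1\right) 112}{3} = 4 + \frac{86 \cdot 112}{3} = 4 + \frac{1}{3} \cdot 9632 = 4 + \frac{9632}{3} = \frac{9644}{3} \approx 3214.7$)
$C{\left(z \right)} = -3 + z^{2}$
$\frac{S{\left(132 \right)}}{C{\left(-98 \right)}} + \frac{F}{-37026} = \frac{132^{2}}{-3 + \left(-98\right)^{2}} + \frac{9644}{3 \left(-37026\right)} = \frac{17424}{-3 + 9604} + \frac{9644}{3} \left(- \frac{1}{37026}\right) = \frac{17424}{9601} - \frac{4822}{55539} = \frac{921415514}{533229939}$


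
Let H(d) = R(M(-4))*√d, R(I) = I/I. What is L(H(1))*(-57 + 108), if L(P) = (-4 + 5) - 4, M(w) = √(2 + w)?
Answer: -153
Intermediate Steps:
R(I) = 1
H(d) = √d (H(d) = 1*√d = √d)
L(P) = -3 (L(P) = 1 - 4 = -3)
L(H(1))*(-57 + 108) = -3*(-57 + 108) = -3*51 = -153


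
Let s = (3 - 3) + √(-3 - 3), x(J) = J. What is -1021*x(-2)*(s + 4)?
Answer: 8168 + 2042*I*√6 ≈ 8168.0 + 5001.9*I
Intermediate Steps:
s = I*√6 (s = 0 + √(-6) = 0 + I*√6 = I*√6 ≈ 2.4495*I)
-1021*x(-2)*(s + 4) = -(-2042)*(I*√6 + 4) = -(-2042)*(4 + I*√6) = -1021*(-8 - 2*I*√6) = 8168 + 2042*I*√6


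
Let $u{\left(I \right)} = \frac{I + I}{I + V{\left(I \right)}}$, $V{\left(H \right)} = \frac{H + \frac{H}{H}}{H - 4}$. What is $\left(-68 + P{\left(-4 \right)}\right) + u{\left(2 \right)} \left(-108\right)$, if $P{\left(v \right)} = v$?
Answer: $-936$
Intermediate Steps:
$V{\left(H \right)} = \frac{1 + H}{-4 + H}$ ($V{\left(H \right)} = \frac{H + 1}{-4 + H} = \frac{1 + H}{-4 + H}$)
$u{\left(I \right)} = \frac{2 I}{I + \frac{1 + I}{-4 + I}}$ ($u{\left(I \right)} = \frac{I + I}{I + \frac{1 + I}{-4 + I}} = \frac{2 I}{I + \frac{1 + I}{-4 + I}}$)
$\left(-68 + P{\left(-4 \right)}\right) + u{\left(2 \right)} \left(-108\right) = \left(-68 - 4\right) + 2 \cdot 2 \frac{1}{1 + 2 + 2 \left(-4 + 2\right)} \left(-4 + 2\right) \left(-108\right) = -72 + 2 \cdot 2 \frac{1}{1 + 2 + 2 \left(-2\right)} \left(-2\right) \left(-108\right) = -72 + 2 \cdot 2 \frac{1}{1 + 2 - 4} \left(-2\right) \left(-108\right) = -72 + 2 \cdot 2 \frac{1}{-1} \left(-2\right) \left(-108\right) = -72 + 2 \cdot 2 \left(-1\right) \left(-2\right) \left(-108\right) = -72 + 8 \left(-108\right) = -72 - 864 = -936$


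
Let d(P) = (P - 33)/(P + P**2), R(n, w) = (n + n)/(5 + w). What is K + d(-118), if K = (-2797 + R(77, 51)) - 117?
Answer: -80385737/27612 ≈ -2911.3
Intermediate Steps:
R(n, w) = 2*n/(5 + w) (R(n, w) = (2*n)/(5 + w) = 2*n/(5 + w))
d(P) = (-33 + P)/(P + P**2)
K = -11645/4 (K = (-2797 + 2*77/(5 + 51)) - 117 = (-2797 + 2*77/56) - 117 = (-2797 + 2*77*(1/56)) - 117 = (-2797 + 11/4) - 117 = -11177/4 - 117 = -11645/4 ≈ -2911.3)
K + d(-118) = -11645/4 + (-33 - 118)/((-118)*(1 - 118)) = -11645/4 - 1/118*(-151)/(-117) = -11645/4 - 1/118*(-1/117)*(-151) = -11645/4 - 151/13806 = -80385737/27612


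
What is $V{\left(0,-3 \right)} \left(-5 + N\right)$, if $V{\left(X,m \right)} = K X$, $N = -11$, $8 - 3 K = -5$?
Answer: $0$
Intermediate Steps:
$K = \frac{13}{3}$ ($K = \frac{8}{3} - - \frac{5}{3} = \frac{8}{3} + \frac{5}{3} = \frac{13}{3} \approx 4.3333$)
$V{\left(X,m \right)} = \frac{13 X}{3}$
$V{\left(0,-3 \right)} \left(-5 + N\right) = \frac{13}{3} \cdot 0 \left(-5 - 11\right) = 0 \left(-16\right) = 0$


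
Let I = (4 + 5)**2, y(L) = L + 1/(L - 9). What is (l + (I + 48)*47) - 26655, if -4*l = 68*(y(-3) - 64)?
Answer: -233419/12 ≈ -19452.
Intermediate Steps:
y(L) = L + 1/(-9 + L)
l = 13685/12 (l = -17*((1 + (-3)**2 - 9*(-3))/(-9 - 3) - 64) = -17*((1 + 9 + 27)/(-12) - 64) = -17*(-1/12*37 - 64) = -17*(-37/12 - 64) = -17*(-805)/12 = -1/4*(-13685/3) = 13685/12 ≈ 1140.4)
I = 81 (I = 9**2 = 81)
(l + (I + 48)*47) - 26655 = (13685/12 + (81 + 48)*47) - 26655 = (13685/12 + 129*47) - 26655 = (13685/12 + 6063) - 26655 = 86441/12 - 26655 = -233419/12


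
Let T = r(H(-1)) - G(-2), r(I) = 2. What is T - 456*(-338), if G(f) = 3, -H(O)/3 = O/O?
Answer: 154127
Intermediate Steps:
H(O) = -3 (H(O) = -3*O/O = -3*1 = -3)
T = -1 (T = 2 - 1*3 = 2 - 3 = -1)
T - 456*(-338) = -1 - 456*(-338) = -1 + 154128 = 154127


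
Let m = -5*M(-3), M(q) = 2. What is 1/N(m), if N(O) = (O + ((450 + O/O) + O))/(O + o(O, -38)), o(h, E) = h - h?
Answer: -10/431 ≈ -0.023202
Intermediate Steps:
o(h, E) = 0
m = -10 (m = -5*2 = -10)
N(O) = (451 + 2*O)/O (N(O) = (O + ((450 + O/O) + O))/(O + 0) = (O + ((450 + 1) + O))/O = (O + (451 + O))/O = (451 + 2*O)/O)
1/N(m) = 1/(2 + 451/(-10)) = 1/(2 + 451*(-⅒)) = 1/(2 - 451/10) = 1/(-431/10) = -10/431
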